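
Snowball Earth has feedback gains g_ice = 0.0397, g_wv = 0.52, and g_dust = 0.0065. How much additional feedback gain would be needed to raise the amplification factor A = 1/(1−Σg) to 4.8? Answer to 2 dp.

Current total gain = 0.5662.
Target gain for A = 4.8: g* = 1 − 1/4.8 = 0.7917.
Additional gain needed = 0.7917 − 0.5662 = 0.23.

0.23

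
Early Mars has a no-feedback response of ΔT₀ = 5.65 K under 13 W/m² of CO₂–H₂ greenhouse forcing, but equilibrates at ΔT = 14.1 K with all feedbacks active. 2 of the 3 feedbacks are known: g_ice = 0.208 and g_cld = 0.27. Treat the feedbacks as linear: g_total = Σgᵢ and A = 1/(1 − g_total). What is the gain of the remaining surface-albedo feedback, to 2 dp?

0.12

Amplification A = ΔT/ΔT₀ = 14.1/5.65 = 2.496.
Total gain g = 1 − 1/A = 1 − 1/2.496 = 0.5994.
Known gains sum to 0.208 + 0.27 = 0.478.
g_alb = 0.5994 − 0.478 = 0.12.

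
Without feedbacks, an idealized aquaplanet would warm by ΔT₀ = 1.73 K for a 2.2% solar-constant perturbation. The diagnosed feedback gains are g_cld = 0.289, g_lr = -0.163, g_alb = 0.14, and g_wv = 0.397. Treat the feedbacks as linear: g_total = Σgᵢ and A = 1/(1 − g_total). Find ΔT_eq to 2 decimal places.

Total gain g = 0.289 − 0.163 + 0.14 + 0.397 = 0.663.
Amplification A = 1/(1 − 0.663) = 2.967.
ΔT = 1.73 × 2.967 = 5.13 K.

5.13 K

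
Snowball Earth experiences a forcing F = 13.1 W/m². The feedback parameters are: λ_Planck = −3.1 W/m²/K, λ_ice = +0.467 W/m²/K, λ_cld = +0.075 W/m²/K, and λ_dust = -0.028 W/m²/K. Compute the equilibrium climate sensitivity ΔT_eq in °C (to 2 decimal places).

Net feedback parameter λ = (−3.1) + (+0.467) + (+0.075) + (-0.028) = -2.586 W/m²/K.
ΔT = −F/λ = −13.1/(-2.586) = 5.07 °C.

5.07 °C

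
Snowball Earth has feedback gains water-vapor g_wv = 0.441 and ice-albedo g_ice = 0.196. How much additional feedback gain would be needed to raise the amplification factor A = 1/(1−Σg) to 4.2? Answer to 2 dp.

Current total gain = 0.637.
Target gain for A = 4.2: g* = 1 − 1/4.2 = 0.7619.
Additional gain needed = 0.7619 − 0.637 = 0.12.

0.12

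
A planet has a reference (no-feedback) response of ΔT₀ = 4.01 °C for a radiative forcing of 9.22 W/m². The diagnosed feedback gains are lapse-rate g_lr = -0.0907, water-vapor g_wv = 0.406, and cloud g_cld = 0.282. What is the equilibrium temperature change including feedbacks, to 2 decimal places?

9.96 °C

Total gain g = -0.0907 + 0.406 + 0.282 = 0.5973.
Amplification A = 1/(1 − 0.5973) = 2.483.
ΔT = 4.01 × 2.483 = 9.96 °C.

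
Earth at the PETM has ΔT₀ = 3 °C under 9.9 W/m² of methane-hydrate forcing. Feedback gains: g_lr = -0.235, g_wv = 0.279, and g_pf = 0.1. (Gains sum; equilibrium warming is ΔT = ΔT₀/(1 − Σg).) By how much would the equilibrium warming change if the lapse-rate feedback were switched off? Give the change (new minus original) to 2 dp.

Original: g = 0.144, ΔT = 3/(1−0.144) = 3.5047 °C.
Without lapse-rate: g' = 0.379, ΔT' = 3/(1−0.379) = 4.8309 °C.
Change = 4.8309 − 3.5047 = 1.33 °C.

1.33 °C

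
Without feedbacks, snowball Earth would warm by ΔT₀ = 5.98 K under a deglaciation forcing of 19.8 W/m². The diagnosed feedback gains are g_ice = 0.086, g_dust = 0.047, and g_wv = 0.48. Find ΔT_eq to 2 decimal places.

15.45 K

Total gain g = 0.086 + 0.047 + 0.48 = 0.613.
Amplification A = 1/(1 − 0.613) = 2.584.
ΔT = 5.98 × 2.584 = 15.45 K.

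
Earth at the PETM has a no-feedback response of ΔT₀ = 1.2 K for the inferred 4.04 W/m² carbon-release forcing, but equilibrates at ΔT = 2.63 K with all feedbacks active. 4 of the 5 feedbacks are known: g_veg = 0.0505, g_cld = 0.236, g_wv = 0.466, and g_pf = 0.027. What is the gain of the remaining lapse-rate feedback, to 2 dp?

-0.24

Amplification A = ΔT/ΔT₀ = 2.63/1.2 = 2.192.
Total gain g = 1 − 1/A = 1 − 1/2.192 = 0.5438.
Known gains sum to 0.0505 + 0.236 + 0.466 + 0.027 = 0.7795.
g_lr = 0.5438 − 0.7795 = -0.24.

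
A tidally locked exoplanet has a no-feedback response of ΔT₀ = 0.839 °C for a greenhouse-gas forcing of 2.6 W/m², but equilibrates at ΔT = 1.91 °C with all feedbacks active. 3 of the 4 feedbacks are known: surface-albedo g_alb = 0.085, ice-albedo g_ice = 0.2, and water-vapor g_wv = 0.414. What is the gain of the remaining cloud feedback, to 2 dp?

Amplification A = ΔT/ΔT₀ = 1.91/0.839 = 2.277.
Total gain g = 1 − 1/A = 1 − 1/2.277 = 0.5608.
Known gains sum to 0.085 + 0.2 + 0.414 = 0.699.
g_cld = 0.5608 − 0.699 = -0.14.

-0.14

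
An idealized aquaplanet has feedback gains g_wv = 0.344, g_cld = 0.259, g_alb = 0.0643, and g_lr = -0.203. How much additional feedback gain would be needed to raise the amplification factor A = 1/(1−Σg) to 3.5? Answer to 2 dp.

0.25

Current total gain = 0.4643.
Target gain for A = 3.5: g* = 1 − 1/3.5 = 0.7143.
Additional gain needed = 0.7143 − 0.4643 = 0.25.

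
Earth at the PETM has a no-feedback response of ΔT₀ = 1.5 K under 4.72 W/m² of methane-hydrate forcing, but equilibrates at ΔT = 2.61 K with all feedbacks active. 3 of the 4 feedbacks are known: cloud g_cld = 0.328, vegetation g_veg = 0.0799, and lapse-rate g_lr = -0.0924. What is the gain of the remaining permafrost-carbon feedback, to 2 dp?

Amplification A = ΔT/ΔT₀ = 2.61/1.5 = 1.74.
Total gain g = 1 − 1/A = 1 − 1/1.74 = 0.4253.
Known gains sum to 0.328 + 0.0799 − 0.0924 = 0.3155.
g_pf = 0.4253 − 0.3155 = 0.11.

0.11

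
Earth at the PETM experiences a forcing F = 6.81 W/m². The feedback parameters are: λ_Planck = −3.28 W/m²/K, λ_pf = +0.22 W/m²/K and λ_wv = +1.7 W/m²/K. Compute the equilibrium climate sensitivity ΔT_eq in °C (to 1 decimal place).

Net feedback parameter λ = (−3.28) + (+0.22) + (+1.7) = -1.36 W/m²/K.
ΔT = −F/λ = −6.81/(-1.36) = 5.0 °C.

5.0 °C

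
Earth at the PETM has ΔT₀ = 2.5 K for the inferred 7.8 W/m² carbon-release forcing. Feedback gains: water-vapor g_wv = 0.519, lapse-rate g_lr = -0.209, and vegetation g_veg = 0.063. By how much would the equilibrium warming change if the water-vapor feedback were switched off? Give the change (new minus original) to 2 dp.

Original: g = 0.373, ΔT = 2.5/(1−0.373) = 3.9872 K.
Without water-vapor: g' = -0.146, ΔT' = 2.5/(1+0.146) = 2.1815 K.
Change = 2.1815 − 3.9872 = -1.81 K.

-1.81 K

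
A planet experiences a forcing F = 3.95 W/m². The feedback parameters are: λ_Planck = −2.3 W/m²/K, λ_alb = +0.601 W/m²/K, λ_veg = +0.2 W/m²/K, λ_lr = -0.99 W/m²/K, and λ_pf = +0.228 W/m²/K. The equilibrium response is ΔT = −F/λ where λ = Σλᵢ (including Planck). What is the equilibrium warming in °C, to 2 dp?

Net feedback parameter λ = (−2.3) + (+0.601) + (+0.2) + (-0.99) + (+0.228) = -2.261 W/m²/K.
ΔT = −F/λ = −3.95/(-2.261) = 1.75 °C.

1.75 °C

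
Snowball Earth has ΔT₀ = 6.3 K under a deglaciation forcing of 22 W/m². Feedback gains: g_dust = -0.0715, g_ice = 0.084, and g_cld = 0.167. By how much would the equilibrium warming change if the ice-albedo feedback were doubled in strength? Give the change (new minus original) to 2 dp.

Original: g = 0.1795, ΔT = 6.3/(1−0.1795) = 7.6782 K.
With doubled ice-albedo: g' = 0.2635, ΔT' = 6.3/(1−0.2635) = 8.5540 K.
Change = 8.5540 − 7.6782 = 0.88 K.

0.88 K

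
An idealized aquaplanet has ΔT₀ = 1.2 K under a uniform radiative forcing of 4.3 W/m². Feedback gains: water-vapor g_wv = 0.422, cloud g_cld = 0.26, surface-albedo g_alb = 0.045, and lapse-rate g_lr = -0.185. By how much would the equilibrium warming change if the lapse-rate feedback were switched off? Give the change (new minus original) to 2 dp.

Original: g = 0.542, ΔT = 1.2/(1−0.542) = 2.6201 K.
Without lapse-rate: g' = 0.727, ΔT' = 1.2/(1−0.727) = 4.3956 K.
Change = 4.3956 − 2.6201 = 1.78 K.

1.78 K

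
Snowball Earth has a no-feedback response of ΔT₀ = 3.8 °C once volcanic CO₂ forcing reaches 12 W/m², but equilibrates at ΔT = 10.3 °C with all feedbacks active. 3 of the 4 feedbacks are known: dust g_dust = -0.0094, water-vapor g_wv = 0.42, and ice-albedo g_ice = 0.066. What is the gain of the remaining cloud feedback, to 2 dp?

0.15

Amplification A = ΔT/ΔT₀ = 10.3/3.8 = 2.711.
Total gain g = 1 − 1/A = 1 − 1/2.711 = 0.6311.
Known gains sum to -0.0094 + 0.42 + 0.066 = 0.4766.
g_cld = 0.6311 − 0.4766 = 0.15.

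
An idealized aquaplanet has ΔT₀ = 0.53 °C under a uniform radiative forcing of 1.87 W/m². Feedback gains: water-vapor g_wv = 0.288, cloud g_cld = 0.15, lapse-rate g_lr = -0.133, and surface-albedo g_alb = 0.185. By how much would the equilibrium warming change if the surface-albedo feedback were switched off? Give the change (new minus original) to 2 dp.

Original: g = 0.49, ΔT = 0.53/(1−0.49) = 1.0392 °C.
Without surface-albedo: g' = 0.305, ΔT' = 0.53/(1−0.305) = 0.7626 °C.
Change = 0.7626 − 1.0392 = -0.28 °C.

-0.28 °C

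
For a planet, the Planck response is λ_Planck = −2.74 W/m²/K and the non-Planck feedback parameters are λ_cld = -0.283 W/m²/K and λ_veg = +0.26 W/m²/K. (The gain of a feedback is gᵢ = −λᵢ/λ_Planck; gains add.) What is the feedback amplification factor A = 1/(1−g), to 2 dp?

Convert to gains: g_cld = -0.283/2.74 = -0.1033; g_veg = 0.26/2.74 = 0.09489.
Total gain g = -0.00841.
A = 1/(1 + 0.00841) = 0.99.

0.99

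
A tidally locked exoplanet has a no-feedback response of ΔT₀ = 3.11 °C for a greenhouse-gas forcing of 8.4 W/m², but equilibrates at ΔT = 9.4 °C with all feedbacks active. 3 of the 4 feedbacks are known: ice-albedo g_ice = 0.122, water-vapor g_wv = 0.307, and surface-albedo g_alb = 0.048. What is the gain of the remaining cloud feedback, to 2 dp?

Amplification A = ΔT/ΔT₀ = 9.4/3.11 = 3.023.
Total gain g = 1 − 1/A = 1 − 1/3.023 = 0.6692.
Known gains sum to 0.122 + 0.307 + 0.048 = 0.477.
g_cld = 0.6692 − 0.477 = 0.19.

0.19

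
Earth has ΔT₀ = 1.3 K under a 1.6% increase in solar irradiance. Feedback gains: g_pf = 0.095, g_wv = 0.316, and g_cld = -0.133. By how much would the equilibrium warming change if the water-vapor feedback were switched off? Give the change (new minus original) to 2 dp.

-0.55 K

Original: g = 0.278, ΔT = 1.3/(1−0.278) = 1.8006 K.
Without water-vapor: g' = -0.038, ΔT' = 1.3/(1+0.038) = 1.2524 K.
Change = 1.2524 − 1.8006 = -0.55 K.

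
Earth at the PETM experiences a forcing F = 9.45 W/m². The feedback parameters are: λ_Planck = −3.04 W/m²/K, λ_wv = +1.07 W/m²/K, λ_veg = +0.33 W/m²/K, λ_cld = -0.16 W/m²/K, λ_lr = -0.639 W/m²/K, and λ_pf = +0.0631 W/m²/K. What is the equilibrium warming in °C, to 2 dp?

Net feedback parameter λ = (−3.04) + (+1.07) + (+0.33) + (-0.16) + (-0.639) + (+0.0631) = -2.3759 W/m²/K.
ΔT = −F/λ = −9.45/(-2.3759) = 3.98 °C.

3.98 °C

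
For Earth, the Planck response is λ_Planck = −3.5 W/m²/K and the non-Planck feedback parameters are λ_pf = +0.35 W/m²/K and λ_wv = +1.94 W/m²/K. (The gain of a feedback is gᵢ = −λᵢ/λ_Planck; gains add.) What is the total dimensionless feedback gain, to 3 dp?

Convert to gains: g_pf = 0.35/3.5 = 0.1; g_wv = 1.94/3.5 = 0.5543.
Total gain g = 0.6543.

0.654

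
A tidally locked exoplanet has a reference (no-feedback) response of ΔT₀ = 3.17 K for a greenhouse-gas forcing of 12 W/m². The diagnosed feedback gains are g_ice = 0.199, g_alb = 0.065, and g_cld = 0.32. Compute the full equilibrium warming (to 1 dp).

7.6 K

Total gain g = 0.199 + 0.065 + 0.32 = 0.584.
Amplification A = 1/(1 − 0.584) = 2.404.
ΔT = 3.17 × 2.404 = 7.6 K.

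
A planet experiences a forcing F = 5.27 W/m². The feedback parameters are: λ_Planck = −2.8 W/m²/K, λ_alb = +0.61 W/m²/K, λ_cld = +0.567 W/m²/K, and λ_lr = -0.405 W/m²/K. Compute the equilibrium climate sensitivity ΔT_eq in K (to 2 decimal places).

Net feedback parameter λ = (−2.8) + (+0.61) + (+0.567) + (-0.405) = -2.028 W/m²/K.
ΔT = −F/λ = −5.27/(-2.028) = 2.60 K.

2.60 K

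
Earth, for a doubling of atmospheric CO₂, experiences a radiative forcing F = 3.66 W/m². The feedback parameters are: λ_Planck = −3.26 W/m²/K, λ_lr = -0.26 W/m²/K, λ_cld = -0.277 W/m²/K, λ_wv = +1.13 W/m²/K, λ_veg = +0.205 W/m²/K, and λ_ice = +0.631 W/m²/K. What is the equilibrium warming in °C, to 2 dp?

Net feedback parameter λ = (−3.26) + (-0.26) + (-0.277) + (+1.13) + (+0.205) + (+0.631) = -1.831 W/m²/K.
ΔT = −F/λ = −3.66/(-1.831) = 2.00 °C.

2.00 °C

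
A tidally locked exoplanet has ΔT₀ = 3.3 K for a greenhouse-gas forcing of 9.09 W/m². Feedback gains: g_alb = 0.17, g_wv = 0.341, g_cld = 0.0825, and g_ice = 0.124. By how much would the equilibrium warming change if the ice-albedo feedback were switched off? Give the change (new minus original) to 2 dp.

-3.56 K

Original: g = 0.7175, ΔT = 3.3/(1−0.7175) = 11.6814 K.
Without ice-albedo: g' = 0.5935, ΔT' = 3.3/(1−0.5935) = 8.1181 K.
Change = 8.1181 − 11.6814 = -3.56 K.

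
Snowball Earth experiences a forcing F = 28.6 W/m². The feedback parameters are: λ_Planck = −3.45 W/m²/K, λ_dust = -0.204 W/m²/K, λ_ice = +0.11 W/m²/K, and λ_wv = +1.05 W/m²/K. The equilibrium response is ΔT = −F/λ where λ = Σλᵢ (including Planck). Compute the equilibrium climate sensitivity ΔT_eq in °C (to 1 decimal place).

11.5 °C

Net feedback parameter λ = (−3.45) + (-0.204) + (+0.11) + (+1.05) = -2.494 W/m²/K.
ΔT = −F/λ = −28.6/(-2.494) = 11.5 °C.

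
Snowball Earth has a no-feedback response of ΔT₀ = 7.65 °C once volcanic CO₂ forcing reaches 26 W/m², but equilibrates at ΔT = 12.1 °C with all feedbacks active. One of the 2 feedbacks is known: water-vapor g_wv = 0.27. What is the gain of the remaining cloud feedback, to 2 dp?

Amplification A = ΔT/ΔT₀ = 12.1/7.65 = 1.582.
Total gain g = 1 − 1/A = 1 − 1/1.582 = 0.3679.
The known gain is 0.27.
g_cld = 0.3679 − 0.27 = 0.10.

0.10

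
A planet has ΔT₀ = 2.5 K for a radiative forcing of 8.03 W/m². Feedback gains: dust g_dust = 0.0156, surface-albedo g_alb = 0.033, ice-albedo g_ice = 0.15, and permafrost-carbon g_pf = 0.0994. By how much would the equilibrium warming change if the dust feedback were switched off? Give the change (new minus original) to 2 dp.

-0.08 K

Original: g = 0.298, ΔT = 2.5/(1−0.298) = 3.5613 K.
Without dust: g' = 0.2824, ΔT' = 2.5/(1−0.2824) = 3.4838 K.
Change = 3.4838 − 3.5613 = -0.08 K.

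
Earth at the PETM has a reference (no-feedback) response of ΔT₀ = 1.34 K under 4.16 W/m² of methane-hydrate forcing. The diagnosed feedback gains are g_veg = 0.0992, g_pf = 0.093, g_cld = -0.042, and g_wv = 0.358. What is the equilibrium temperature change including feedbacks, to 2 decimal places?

Total gain g = 0.0992 + 0.093 − 0.042 + 0.358 = 0.5082.
Amplification A = 1/(1 − 0.5082) = 2.033.
ΔT = 1.34 × 2.033 = 2.72 K.

2.72 K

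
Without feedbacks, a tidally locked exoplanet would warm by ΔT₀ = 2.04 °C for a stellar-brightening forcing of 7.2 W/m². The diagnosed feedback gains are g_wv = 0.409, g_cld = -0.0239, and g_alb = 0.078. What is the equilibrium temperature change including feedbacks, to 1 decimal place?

Total gain g = 0.409 − 0.0239 + 0.078 = 0.4631.
Amplification A = 1/(1 − 0.4631) = 1.863.
ΔT = 2.04 × 1.863 = 3.8 °C.

3.8 °C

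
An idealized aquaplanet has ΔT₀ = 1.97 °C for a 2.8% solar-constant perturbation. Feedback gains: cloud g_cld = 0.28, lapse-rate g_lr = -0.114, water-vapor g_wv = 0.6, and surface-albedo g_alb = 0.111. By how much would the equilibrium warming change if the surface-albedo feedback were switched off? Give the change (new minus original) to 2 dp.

Original: g = 0.877, ΔT = 1.97/(1−0.877) = 16.0163 °C.
Without surface-albedo: g' = 0.766, ΔT' = 1.97/(1−0.766) = 8.4188 °C.
Change = 8.4188 − 16.0163 = -7.60 °C.

-7.60 °C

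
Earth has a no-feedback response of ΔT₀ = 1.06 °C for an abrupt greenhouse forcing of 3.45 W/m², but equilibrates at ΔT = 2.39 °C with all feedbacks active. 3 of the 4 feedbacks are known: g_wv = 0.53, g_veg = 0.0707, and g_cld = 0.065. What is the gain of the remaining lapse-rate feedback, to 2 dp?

Amplification A = ΔT/ΔT₀ = 2.39/1.06 = 2.255.
Total gain g = 1 − 1/A = 1 − 1/2.255 = 0.5565.
Known gains sum to 0.53 + 0.0707 + 0.065 = 0.6657.
g_lr = 0.5565 − 0.6657 = -0.11.

-0.11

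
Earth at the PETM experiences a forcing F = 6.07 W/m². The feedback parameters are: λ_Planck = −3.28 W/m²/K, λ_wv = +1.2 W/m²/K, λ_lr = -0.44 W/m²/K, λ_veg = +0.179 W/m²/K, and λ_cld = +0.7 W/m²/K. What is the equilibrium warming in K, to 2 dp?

3.70 K

Net feedback parameter λ = (−3.28) + (+1.2) + (-0.44) + (+0.179) + (+0.7) = -1.641 W/m²/K.
ΔT = −F/λ = −6.07/(-1.641) = 3.70 K.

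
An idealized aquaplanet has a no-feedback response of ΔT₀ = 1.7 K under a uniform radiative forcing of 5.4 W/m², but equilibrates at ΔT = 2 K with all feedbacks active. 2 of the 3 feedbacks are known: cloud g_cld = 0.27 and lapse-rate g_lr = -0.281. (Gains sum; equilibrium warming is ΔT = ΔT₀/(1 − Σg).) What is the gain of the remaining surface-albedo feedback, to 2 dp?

0.16

Amplification A = ΔT/ΔT₀ = 2/1.7 = 1.176.
Total gain g = 1 − 1/A = 1 − 1/1.176 = 0.1497.
Known gains sum to 0.27 − 0.281 = -0.011.
g_alb = 0.1497 + 0.011 = 0.16.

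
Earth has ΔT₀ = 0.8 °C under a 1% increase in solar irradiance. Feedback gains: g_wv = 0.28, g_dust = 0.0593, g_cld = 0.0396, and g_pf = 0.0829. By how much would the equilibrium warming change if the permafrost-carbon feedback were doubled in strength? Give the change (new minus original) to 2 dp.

Original: g = 0.4618, ΔT = 0.8/(1−0.4618) = 1.4864 °C.
With doubled permafrost-carbon: g' = 0.5447, ΔT' = 0.8/(1−0.5447) = 1.7571 °C.
Change = 1.7571 − 1.4864 = 0.27 °C.

0.27 °C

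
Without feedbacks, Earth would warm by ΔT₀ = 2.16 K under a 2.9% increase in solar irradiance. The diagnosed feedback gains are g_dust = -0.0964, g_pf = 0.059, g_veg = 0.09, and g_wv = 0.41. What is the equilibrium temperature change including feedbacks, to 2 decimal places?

Total gain g = -0.0964 + 0.059 + 0.09 + 0.41 = 0.4626.
Amplification A = 1/(1 − 0.4626) = 1.861.
ΔT = 2.16 × 1.861 = 4.02 K.

4.02 K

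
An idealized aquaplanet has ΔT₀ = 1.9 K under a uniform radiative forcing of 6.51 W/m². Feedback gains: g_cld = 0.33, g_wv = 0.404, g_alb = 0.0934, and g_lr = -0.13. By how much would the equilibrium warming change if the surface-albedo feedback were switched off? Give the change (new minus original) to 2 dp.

Original: g = 0.6974, ΔT = 1.9/(1−0.6974) = 6.2789 K.
Without surface-albedo: g' = 0.604, ΔT' = 1.9/(1−0.604) = 4.7980 K.
Change = 4.7980 − 6.2789 = -1.48 K.

-1.48 K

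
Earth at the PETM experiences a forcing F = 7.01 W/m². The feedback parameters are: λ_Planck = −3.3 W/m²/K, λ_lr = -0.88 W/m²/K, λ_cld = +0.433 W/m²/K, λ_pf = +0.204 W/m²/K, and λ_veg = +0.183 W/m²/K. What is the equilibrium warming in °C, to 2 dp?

Net feedback parameter λ = (−3.3) + (-0.88) + (+0.433) + (+0.204) + (+0.183) = -3.36 W/m²/K.
ΔT = −F/λ = −7.01/(-3.36) = 2.09 °C.

2.09 °C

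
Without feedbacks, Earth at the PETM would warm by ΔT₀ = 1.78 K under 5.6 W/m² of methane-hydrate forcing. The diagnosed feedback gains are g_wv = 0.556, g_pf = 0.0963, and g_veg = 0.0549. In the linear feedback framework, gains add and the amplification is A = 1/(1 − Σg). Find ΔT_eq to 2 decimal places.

Total gain g = 0.556 + 0.0963 + 0.0549 = 0.7072.
Amplification A = 1/(1 − 0.7072) = 3.415.
ΔT = 1.78 × 3.415 = 6.08 K.

6.08 K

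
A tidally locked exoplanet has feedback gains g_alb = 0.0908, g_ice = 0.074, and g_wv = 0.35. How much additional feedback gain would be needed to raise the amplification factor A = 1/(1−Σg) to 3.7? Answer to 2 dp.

0.21

Current total gain = 0.5148.
Target gain for A = 3.7: g* = 1 − 1/3.7 = 0.7297.
Additional gain needed = 0.7297 − 0.5148 = 0.21.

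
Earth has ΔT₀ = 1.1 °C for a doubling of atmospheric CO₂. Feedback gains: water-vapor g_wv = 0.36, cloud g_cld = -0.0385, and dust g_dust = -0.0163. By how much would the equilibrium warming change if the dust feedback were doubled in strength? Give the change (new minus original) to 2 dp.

-0.04 °C

Original: g = 0.3052, ΔT = 1.1/(1−0.3052) = 1.5832 °C.
With doubled dust: g' = 0.2889, ΔT' = 1.1/(1−0.2889) = 1.5469 °C.
Change = 1.5469 − 1.5832 = -0.04 °C.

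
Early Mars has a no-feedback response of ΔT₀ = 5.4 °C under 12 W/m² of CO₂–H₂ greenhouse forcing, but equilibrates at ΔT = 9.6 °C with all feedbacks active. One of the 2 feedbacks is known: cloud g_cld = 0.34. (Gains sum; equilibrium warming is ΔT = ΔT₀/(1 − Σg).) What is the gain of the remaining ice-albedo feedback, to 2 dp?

Amplification A = ΔT/ΔT₀ = 9.6/5.4 = 1.778.
Total gain g = 1 − 1/A = 1 − 1/1.778 = 0.4376.
The known gain is 0.34.
g_ice = 0.4376 − 0.34 = 0.10.

0.10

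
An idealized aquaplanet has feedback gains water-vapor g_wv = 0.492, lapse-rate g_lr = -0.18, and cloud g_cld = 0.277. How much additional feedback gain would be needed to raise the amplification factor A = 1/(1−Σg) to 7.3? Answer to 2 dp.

0.27

Current total gain = 0.589.
Target gain for A = 7.3: g* = 1 − 1/7.3 = 0.863.
Additional gain needed = 0.863 − 0.589 = 0.27.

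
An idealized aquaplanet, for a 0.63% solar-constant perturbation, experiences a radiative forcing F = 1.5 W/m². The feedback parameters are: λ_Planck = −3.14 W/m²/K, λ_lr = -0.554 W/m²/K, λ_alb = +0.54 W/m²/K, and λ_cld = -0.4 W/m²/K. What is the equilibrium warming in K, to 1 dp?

0.4 K

Net feedback parameter λ = (−3.14) + (-0.554) + (+0.54) + (-0.4) = -3.554 W/m²/K.
ΔT = −F/λ = −1.5/(-3.554) = 0.4 K.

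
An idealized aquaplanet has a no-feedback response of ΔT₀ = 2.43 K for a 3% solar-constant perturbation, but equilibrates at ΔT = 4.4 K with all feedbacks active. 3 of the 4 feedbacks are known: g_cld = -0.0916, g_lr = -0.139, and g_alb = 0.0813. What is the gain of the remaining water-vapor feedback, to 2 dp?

0.60

Amplification A = ΔT/ΔT₀ = 4.4/2.43 = 1.811.
Total gain g = 1 − 1/A = 1 − 1/1.811 = 0.4478.
Known gains sum to -0.0916 − 0.139 + 0.0813 = -0.1493.
g_wv = 0.4478 + 0.1493 = 0.60.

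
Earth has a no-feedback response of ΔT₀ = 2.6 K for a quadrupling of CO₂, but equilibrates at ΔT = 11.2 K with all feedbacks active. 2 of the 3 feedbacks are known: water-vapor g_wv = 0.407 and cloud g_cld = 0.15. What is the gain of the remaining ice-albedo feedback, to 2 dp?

0.21

Amplification A = ΔT/ΔT₀ = 11.2/2.6 = 4.308.
Total gain g = 1 − 1/A = 1 − 1/4.308 = 0.7679.
Known gains sum to 0.407 + 0.15 = 0.557.
g_ice = 0.7679 − 0.557 = 0.21.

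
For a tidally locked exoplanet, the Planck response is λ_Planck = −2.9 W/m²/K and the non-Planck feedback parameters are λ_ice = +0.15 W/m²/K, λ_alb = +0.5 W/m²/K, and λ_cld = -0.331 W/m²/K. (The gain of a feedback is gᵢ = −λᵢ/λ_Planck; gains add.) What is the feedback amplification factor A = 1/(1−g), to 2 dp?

Convert to gains: g_ice = 0.15/2.9 = 0.05172; g_alb = 0.5/2.9 = 0.1724; g_cld = -0.331/2.9 = -0.1141.
Total gain g = 0.11002.
A = 1/(1 − 0.11002) = 1.12.

1.12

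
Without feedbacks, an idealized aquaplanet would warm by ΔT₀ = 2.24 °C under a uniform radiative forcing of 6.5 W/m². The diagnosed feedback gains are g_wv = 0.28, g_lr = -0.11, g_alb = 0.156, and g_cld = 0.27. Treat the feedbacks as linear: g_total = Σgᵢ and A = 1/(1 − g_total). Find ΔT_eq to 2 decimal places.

5.54 °C

Total gain g = 0.28 − 0.11 + 0.156 + 0.27 = 0.596.
Amplification A = 1/(1 − 0.596) = 2.475.
ΔT = 2.24 × 2.475 = 5.54 °C.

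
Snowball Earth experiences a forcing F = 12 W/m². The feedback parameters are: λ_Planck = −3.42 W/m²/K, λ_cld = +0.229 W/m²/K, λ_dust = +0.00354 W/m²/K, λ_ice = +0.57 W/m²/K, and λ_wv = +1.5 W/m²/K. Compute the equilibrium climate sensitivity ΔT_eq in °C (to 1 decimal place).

Net feedback parameter λ = (−3.42) + (+0.229) + (+0.00354) + (+0.57) + (+1.5) = -1.11746 W/m²/K.
ΔT = −F/λ = −12/(-1.11746) = 10.7 °C.

10.7 °C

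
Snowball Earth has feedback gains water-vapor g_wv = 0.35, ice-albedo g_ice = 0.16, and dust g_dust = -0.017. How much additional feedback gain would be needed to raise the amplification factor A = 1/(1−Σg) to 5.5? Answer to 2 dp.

0.33

Current total gain = 0.493.
Target gain for A = 5.5: g* = 1 − 1/5.5 = 0.8182.
Additional gain needed = 0.8182 − 0.493 = 0.33.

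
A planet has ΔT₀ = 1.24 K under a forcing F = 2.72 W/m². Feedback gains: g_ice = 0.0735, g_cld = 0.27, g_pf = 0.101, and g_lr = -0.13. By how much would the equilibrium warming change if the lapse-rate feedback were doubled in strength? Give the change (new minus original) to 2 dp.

-0.29 K

Original: g = 0.3145, ΔT = 1.24/(1−0.3145) = 1.8089 K.
With doubled lapse-rate: g' = 0.1845, ΔT' = 1.24/(1−0.1845) = 1.5205 K.
Change = 1.5205 − 1.8089 = -0.29 K.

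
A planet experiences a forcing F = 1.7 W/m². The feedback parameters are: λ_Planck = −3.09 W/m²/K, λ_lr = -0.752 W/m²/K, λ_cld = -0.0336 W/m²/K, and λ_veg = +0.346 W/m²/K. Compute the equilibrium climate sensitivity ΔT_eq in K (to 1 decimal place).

0.5 K

Net feedback parameter λ = (−3.09) + (-0.752) + (-0.0336) + (+0.346) = -3.5296 W/m²/K.
ΔT = −F/λ = −1.7/(-3.5296) = 0.5 K.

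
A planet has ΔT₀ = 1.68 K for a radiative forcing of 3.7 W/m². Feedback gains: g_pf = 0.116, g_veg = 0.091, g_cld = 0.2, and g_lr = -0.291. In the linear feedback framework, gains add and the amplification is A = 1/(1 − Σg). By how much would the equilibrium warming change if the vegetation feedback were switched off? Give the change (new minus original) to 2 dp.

-0.18 K

Original: g = 0.116, ΔT = 1.68/(1−0.116) = 1.9005 K.
Without vegetation: g' = 0.025, ΔT' = 1.68/(1−0.025) = 1.7231 K.
Change = 1.7231 − 1.9005 = -0.18 K.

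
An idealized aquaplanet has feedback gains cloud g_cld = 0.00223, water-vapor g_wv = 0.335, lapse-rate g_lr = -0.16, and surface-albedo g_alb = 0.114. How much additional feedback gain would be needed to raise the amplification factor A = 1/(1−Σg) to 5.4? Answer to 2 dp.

Current total gain = 0.29123.
Target gain for A = 5.4: g* = 1 − 1/5.4 = 0.8148.
Additional gain needed = 0.8148 − 0.29123 = 0.52.

0.52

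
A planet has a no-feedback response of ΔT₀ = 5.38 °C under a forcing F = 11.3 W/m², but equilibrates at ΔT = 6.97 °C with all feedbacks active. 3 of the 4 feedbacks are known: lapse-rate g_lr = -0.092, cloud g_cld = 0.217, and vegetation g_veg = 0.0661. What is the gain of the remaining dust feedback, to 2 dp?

Amplification A = ΔT/ΔT₀ = 6.97/5.38 = 1.296.
Total gain g = 1 − 1/A = 1 − 1/1.296 = 0.2284.
Known gains sum to -0.092 + 0.217 + 0.0661 = 0.1911.
g_dust = 0.2284 − 0.1911 = 0.04.

0.04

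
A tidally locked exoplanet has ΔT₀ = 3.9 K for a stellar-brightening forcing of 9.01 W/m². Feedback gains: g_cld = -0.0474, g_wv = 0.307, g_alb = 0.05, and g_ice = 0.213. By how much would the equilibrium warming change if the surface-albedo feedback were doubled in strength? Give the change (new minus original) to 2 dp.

0.96 K

Original: g = 0.5226, ΔT = 3.9/(1−0.5226) = 8.1693 K.
With doubled surface-albedo: g' = 0.5726, ΔT' = 3.9/(1−0.5726) = 9.1249 K.
Change = 9.1249 − 8.1693 = 0.96 K.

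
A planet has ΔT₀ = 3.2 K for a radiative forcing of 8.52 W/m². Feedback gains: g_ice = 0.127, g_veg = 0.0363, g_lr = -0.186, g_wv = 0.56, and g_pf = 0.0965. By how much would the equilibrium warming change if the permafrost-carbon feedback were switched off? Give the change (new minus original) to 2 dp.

Original: g = 0.6338, ΔT = 3.2/(1−0.6338) = 8.7384 K.
Without permafrost-carbon: g' = 0.5373, ΔT' = 3.2/(1−0.5373) = 6.9159 K.
Change = 6.9159 − 8.7384 = -1.82 K.

-1.82 K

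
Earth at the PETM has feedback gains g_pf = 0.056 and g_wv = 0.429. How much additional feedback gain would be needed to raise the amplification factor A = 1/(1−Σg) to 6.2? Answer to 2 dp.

Current total gain = 0.485.
Target gain for A = 6.2: g* = 1 − 1/6.2 = 0.8387.
Additional gain needed = 0.8387 − 0.485 = 0.35.

0.35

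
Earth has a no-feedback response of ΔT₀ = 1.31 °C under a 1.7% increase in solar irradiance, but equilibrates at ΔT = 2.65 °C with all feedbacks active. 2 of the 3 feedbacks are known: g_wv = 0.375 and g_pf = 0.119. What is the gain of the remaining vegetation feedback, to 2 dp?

0.01

Amplification A = ΔT/ΔT₀ = 2.65/1.31 = 2.023.
Total gain g = 1 − 1/A = 1 − 1/2.023 = 0.5057.
Known gains sum to 0.375 + 0.119 = 0.494.
g_veg = 0.5057 − 0.494 = 0.01.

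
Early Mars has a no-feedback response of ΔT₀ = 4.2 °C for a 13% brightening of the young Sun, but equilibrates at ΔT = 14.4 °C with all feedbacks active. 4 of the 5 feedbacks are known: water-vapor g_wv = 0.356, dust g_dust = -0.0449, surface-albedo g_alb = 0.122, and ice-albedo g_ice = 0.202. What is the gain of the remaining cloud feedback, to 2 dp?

Amplification A = ΔT/ΔT₀ = 14.4/4.2 = 3.429.
Total gain g = 1 − 1/A = 1 − 1/3.429 = 0.7084.
Known gains sum to 0.356 − 0.0449 + 0.122 + 0.202 = 0.6351.
g_cld = 0.7084 − 0.6351 = 0.07.

0.07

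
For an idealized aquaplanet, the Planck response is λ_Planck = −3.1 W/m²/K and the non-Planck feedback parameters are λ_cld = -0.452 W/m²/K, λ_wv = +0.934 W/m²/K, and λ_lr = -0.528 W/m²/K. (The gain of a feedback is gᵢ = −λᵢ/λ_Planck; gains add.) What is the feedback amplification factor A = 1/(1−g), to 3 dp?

Convert to gains: g_cld = -0.452/3.1 = -0.1458; g_wv = 0.934/3.1 = 0.3013; g_lr = -0.528/3.1 = -0.1703.
Total gain g = -0.0148.
A = 1/(1 + 0.0148) = 0.985.

0.985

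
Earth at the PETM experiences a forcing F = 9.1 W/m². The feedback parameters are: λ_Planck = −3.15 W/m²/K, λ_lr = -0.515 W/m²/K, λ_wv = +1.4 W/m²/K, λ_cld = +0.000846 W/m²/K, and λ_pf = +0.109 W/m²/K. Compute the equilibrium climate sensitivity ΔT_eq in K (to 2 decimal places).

Net feedback parameter λ = (−3.15) + (-0.515) + (+1.4) + (+0.000846) + (+0.109) = -2.155154 W/m²/K.
ΔT = −F/λ = −9.1/(-2.155154) = 4.22 K.

4.22 K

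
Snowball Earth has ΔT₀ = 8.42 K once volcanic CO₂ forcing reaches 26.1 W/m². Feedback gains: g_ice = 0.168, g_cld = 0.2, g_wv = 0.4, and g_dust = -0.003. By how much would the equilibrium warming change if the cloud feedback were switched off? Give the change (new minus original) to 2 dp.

Original: g = 0.765, ΔT = 8.42/(1−0.765) = 35.8298 K.
Without cloud: g' = 0.565, ΔT' = 8.42/(1−0.565) = 19.3563 K.
Change = 19.3563 − 35.8298 = -16.47 K.

-16.47 K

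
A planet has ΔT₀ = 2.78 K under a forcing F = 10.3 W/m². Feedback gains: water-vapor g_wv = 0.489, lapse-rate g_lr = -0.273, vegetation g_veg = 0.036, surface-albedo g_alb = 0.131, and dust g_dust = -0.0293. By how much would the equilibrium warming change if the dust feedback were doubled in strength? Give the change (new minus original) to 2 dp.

Original: g = 0.3537, ΔT = 2.78/(1−0.3537) = 4.3014 K.
With doubled dust: g' = 0.3244, ΔT' = 2.78/(1−0.3244) = 4.1149 K.
Change = 4.1149 − 4.3014 = -0.19 K.

-0.19 K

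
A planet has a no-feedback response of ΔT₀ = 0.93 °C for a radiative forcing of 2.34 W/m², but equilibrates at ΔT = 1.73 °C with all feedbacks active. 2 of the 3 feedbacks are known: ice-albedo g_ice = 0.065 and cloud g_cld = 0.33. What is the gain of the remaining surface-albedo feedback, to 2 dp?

Amplification A = ΔT/ΔT₀ = 1.73/0.93 = 1.86.
Total gain g = 1 − 1/A = 1 − 1/1.86 = 0.4624.
Known gains sum to 0.065 + 0.33 = 0.395.
g_alb = 0.4624 − 0.395 = 0.07.

0.07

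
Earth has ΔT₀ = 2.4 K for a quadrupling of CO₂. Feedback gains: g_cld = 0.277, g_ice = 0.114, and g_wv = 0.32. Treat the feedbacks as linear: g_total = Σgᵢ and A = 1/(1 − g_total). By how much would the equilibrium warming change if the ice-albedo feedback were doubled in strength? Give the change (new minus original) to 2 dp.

Original: g = 0.711, ΔT = 2.4/(1−0.711) = 8.3045 K.
With doubled ice-albedo: g' = 0.825, ΔT' = 2.4/(1−0.825) = 13.7143 K.
Change = 13.7143 − 8.3045 = 5.41 K.

5.41 K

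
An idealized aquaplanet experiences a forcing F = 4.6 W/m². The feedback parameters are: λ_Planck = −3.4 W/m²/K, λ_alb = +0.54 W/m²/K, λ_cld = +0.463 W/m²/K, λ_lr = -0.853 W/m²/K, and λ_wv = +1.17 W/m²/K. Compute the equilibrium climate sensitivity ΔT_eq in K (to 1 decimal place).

Net feedback parameter λ = (−3.4) + (+0.54) + (+0.463) + (-0.853) + (+1.17) = -2.08 W/m²/K.
ΔT = −F/λ = −4.6/(-2.08) = 2.2 K.

2.2 K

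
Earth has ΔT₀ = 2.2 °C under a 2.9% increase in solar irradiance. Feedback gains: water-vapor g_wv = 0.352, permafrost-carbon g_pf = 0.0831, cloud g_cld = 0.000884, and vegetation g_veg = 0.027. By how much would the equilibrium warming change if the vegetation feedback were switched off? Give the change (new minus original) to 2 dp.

Original: g = 0.462984, ΔT = 2.2/(1−0.462984) = 4.0967 °C.
Without vegetation: g' = 0.435984, ΔT' = 2.2/(1−0.435984) = 3.9006 °C.
Change = 3.9006 − 4.0967 = -0.20 °C.

-0.20 °C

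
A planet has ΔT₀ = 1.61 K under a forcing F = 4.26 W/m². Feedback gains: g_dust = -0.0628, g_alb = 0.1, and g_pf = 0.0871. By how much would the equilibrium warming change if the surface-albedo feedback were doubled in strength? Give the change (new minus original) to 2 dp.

0.24 K

Original: g = 0.1243, ΔT = 1.61/(1−0.1243) = 1.8385 K.
With doubled surface-albedo: g' = 0.2243, ΔT' = 1.61/(1−0.2243) = 2.0755 K.
Change = 2.0755 − 1.8385 = 0.24 K.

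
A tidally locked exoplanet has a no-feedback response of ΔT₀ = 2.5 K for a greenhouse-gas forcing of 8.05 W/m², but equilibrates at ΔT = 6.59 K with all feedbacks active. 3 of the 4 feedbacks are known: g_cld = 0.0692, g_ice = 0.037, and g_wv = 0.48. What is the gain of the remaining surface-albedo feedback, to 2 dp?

0.03

Amplification A = ΔT/ΔT₀ = 6.59/2.5 = 2.636.
Total gain g = 1 − 1/A = 1 − 1/2.636 = 0.6206.
Known gains sum to 0.0692 + 0.037 + 0.48 = 0.5862.
g_alb = 0.6206 − 0.5862 = 0.03.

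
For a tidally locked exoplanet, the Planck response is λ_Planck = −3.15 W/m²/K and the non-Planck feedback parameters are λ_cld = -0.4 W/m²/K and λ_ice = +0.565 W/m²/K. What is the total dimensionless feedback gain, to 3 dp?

0.052

Convert to gains: g_cld = -0.4/3.15 = -0.127; g_ice = 0.565/3.15 = 0.1794.
Total gain g = 0.0524.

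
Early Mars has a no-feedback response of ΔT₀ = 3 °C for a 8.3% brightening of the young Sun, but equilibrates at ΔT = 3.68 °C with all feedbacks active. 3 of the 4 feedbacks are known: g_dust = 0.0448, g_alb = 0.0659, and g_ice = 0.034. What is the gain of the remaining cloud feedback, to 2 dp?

Amplification A = ΔT/ΔT₀ = 3.68/3 = 1.227.
Total gain g = 1 − 1/A = 1 − 1/1.227 = 0.185.
Known gains sum to 0.0448 + 0.0659 + 0.034 = 0.1447.
g_cld = 0.185 − 0.1447 = 0.04.

0.04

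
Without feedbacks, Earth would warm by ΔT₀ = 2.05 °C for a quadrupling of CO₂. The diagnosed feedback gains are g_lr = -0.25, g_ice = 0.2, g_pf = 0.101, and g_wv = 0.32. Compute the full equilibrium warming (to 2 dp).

Total gain g = -0.25 + 0.2 + 0.101 + 0.32 = 0.371.
Amplification A = 1/(1 − 0.371) = 1.59.
ΔT = 2.05 × 1.59 = 3.26 °C.

3.26 °C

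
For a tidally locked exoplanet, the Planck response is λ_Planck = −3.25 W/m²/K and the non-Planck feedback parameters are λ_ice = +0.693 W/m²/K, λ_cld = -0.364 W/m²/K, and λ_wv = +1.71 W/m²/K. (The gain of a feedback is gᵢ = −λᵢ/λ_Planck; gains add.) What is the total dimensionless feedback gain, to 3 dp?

Convert to gains: g_ice = 0.693/3.25 = 0.2132; g_cld = -0.364/3.25 = -0.112; g_wv = 1.71/3.25 = 0.5262.
Total gain g = 0.6274.

0.627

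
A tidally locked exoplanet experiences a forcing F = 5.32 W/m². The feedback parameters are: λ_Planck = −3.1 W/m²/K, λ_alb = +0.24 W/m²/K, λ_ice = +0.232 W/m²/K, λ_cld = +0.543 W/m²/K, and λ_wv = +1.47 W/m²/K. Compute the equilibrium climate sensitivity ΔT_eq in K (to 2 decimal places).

Net feedback parameter λ = (−3.1) + (+0.24) + (+0.232) + (+0.543) + (+1.47) = -0.615 W/m²/K.
ΔT = −F/λ = −5.32/(-0.615) = 8.65 K.

8.65 K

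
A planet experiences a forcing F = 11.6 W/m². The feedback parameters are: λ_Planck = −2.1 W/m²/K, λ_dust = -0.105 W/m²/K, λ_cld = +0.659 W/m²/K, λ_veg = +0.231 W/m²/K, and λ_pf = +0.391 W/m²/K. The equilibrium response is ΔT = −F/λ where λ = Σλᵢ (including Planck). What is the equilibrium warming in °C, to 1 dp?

Net feedback parameter λ = (−2.1) + (-0.105) + (+0.659) + (+0.231) + (+0.391) = -0.924 W/m²/K.
ΔT = −F/λ = −11.6/(-0.924) = 12.6 °C.

12.6 °C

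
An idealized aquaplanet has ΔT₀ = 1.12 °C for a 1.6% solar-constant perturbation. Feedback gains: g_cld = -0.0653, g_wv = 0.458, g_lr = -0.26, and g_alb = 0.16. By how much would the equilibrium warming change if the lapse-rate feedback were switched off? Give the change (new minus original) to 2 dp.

0.92 °C

Original: g = 0.2927, ΔT = 1.12/(1−0.2927) = 1.5835 °C.
Without lapse-rate: g' = 0.5527, ΔT' = 1.12/(1−0.5527) = 2.5039 °C.
Change = 2.5039 − 1.5835 = 0.92 °C.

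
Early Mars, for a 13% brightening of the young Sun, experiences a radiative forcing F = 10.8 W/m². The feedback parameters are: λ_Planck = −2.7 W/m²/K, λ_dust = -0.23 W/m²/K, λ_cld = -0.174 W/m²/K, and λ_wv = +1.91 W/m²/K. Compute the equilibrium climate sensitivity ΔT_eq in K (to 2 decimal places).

9.05 K

Net feedback parameter λ = (−2.7) + (-0.23) + (-0.174) + (+1.91) = -1.194 W/m²/K.
ΔT = −F/λ = −10.8/(-1.194) = 9.05 K.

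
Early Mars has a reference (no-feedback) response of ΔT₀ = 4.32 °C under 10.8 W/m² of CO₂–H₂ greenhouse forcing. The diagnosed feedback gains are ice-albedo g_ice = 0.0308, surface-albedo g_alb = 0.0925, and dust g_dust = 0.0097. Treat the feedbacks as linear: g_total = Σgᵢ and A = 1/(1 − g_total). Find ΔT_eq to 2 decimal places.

4.98 °C

Total gain g = 0.0308 + 0.0925 + 0.0097 = 0.133.
Amplification A = 1/(1 − 0.133) = 1.153.
ΔT = 4.32 × 1.153 = 4.98 °C.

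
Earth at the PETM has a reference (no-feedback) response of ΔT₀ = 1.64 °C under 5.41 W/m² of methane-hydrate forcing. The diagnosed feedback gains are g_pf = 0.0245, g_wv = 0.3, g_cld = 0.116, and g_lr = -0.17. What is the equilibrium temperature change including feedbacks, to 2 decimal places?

Total gain g = 0.0245 + 0.3 + 0.116 − 0.17 = 0.2705.
Amplification A = 1/(1 − 0.2705) = 1.371.
ΔT = 1.64 × 1.371 = 2.25 °C.

2.25 °C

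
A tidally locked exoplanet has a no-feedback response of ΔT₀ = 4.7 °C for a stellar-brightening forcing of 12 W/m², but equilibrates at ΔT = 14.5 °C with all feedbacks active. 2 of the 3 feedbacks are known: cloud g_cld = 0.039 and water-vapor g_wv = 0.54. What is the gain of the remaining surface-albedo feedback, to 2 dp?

0.10

Amplification A = ΔT/ΔT₀ = 14.5/4.7 = 3.085.
Total gain g = 1 − 1/A = 1 − 1/3.085 = 0.6759.
Known gains sum to 0.039 + 0.54 = 0.579.
g_alb = 0.6759 − 0.579 = 0.10.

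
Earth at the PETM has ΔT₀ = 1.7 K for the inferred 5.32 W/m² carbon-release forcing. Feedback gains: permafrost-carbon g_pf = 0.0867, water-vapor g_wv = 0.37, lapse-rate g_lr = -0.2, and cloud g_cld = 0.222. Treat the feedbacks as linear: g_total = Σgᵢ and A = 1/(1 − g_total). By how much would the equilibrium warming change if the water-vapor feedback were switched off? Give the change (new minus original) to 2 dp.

-1.35 K

Original: g = 0.4787, ΔT = 1.7/(1−0.4787) = 3.2611 K.
Without water-vapor: g' = 0.1087, ΔT' = 1.7/(1−0.1087) = 1.9073 K.
Change = 1.9073 − 3.2611 = -1.35 K.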